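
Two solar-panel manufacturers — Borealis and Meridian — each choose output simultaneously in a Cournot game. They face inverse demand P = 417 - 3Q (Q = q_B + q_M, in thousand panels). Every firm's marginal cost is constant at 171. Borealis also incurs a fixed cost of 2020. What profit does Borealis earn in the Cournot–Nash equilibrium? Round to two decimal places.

221.33

Each firm earns π_i = (417 - 3Q)q_i - 171q_i.
First-order condition (treating rivals' output as given): 246 - 6q_i - 3q_j = 0.
By symmetry each firm produces the same amount; substituting q_j = q_i yields q_i = 246/9 = 82/3.
Price P = 417 - 3·(164/3) = 253.
Borealis's profit: (253 - 171)·(82/3) - 2020 = 664/3.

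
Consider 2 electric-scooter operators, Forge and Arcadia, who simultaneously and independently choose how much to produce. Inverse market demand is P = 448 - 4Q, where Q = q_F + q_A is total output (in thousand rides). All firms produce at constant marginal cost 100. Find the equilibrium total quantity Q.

Each firm earns π_i = (448 - 4Q)q_i - 100q_i.
First-order condition (treating rivals' output as given): 348 - 8q_i - 4q_j = 0.
By symmetry each firm produces the same amount; substituting q_j = q_i yields q_i = 348/12 = 29.
Total output Q = 29 + 29 = 58.

58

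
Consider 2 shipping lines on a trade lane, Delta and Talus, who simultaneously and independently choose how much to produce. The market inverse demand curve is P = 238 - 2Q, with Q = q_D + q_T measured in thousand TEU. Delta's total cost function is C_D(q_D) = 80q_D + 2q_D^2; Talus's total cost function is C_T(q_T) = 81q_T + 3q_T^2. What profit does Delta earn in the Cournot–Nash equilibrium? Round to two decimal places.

1109.94

Delta's profit: π_D = (238 - 2Q)q_D - (80q_D + 2q_D²). Setting ∂π_D/∂q_D = 0: 158 - 8q_D - 2(q_T) = 0.
Talus's first-order condition: 157 - 10q_T - 2(q_D) = 0.
So q_D = (158 - 2q_T)/8 and q_T = (157 - 2q_D)/10.
Solving the pair: q_D = 633/38, q_T = 235/19.
Price P = 238 - 2·(1103/38) = 179.9474.
Delta's profit: 179.9474·(633/38) - 80·(633/38) - 2(633/38)² = 1109.9418.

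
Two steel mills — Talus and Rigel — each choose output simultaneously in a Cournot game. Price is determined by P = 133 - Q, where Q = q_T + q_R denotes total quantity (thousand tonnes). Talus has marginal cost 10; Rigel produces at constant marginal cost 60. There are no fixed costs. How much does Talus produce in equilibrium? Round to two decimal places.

Talus's profit: π_T = (133 - Q)q_T - (10q_T). Setting ∂π_T/∂q_T = 0: 123 - 2q_T - (q_R) = 0.
Rigel's profit: π_R = (133 - Q)q_R - (60q_R). Setting ∂π_R/∂q_R = 0: 73 - 2q_R - (q_T) = 0.
So q_T = (123 - q_R)/2 and q_R = (73 - q_T)/2.
Substituting one into the other gives q_T = 173/3 and q_R = 23/3.

57.67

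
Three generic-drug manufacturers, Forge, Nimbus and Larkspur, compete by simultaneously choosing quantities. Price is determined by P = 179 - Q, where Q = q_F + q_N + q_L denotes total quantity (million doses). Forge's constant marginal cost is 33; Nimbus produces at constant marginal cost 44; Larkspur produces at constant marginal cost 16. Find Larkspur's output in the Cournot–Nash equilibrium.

52

Forge's profit: π_F = (179 - Q)q_F - (33q_F). Setting ∂π_F/∂q_F = 0: 146 - 2q_F - (q_N + q_L) = 0.
Nimbus's profit: π_N = (179 - Q)q_N - (44q_N). Setting ∂π_N/∂q_N = 0: 135 - 2q_N - (q_F + q_L) = 0.
Larkspur's first-order condition: 163 - 2q_L - (q_F + q_N) = 0.
Adding the 3 conditions: 444 − 2Q − 2Q = 0, i.e. Q = 111.
Back-substituting: q_F = (146 − 111) = 35, q_N = (135 − 111) = 24, q_L = (163 − 111) = 52.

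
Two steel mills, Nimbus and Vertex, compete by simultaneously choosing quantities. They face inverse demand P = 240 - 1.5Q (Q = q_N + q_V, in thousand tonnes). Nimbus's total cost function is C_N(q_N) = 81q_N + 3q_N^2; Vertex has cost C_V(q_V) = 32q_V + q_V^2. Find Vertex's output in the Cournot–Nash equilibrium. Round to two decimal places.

38.21

Nimbus's profit: π_N = (240 - 1.5Q)q_N - (81q_N + 3q_N²). Setting ∂π_N/∂q_N = 0: 159 - 9q_N - (3/2)(q_V) = 0.
Vertex's first-order condition: 208 - 5q_V - (3/2)(q_N) = 0.
Best responses: q_N = (159 - (3/2)q_V)/9, q_V = (208 - (3/2)q_N)/5.
Solving the pair: q_N = 644/57, q_V = 726/19.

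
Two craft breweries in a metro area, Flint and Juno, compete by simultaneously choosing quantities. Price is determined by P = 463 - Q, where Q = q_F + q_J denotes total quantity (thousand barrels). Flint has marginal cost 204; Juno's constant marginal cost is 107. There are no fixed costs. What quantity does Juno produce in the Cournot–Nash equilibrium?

151

Flint's profit: π_F = (463 - Q)q_F - (204q_F). Setting ∂π_F/∂q_F = 0: 259 - 2q_F - (q_J) = 0.
Juno's profit: π_J = (463 - Q)q_J - (107q_J). Setting ∂π_J/∂q_J = 0: 356 - 2q_J - (q_F) = 0.
So q_F = (259 - q_J)/2 and q_J = (356 - q_F)/2.
Substituting one into the other gives q_F = 54 and q_J = 151.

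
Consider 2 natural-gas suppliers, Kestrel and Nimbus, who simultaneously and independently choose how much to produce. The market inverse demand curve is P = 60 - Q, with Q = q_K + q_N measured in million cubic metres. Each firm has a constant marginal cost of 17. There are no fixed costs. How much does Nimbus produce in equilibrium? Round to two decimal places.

Each firm earns π_i = (60 - Q)q_i - 17q_i.
Setting ∂π_i/∂q_i = 0 with rivals' quantities fixed: 43 - 2q_i - q_j = 0.
By symmetry each firm produces the same amount; substituting q_j = q_i yields q_i = 43/3.

14.33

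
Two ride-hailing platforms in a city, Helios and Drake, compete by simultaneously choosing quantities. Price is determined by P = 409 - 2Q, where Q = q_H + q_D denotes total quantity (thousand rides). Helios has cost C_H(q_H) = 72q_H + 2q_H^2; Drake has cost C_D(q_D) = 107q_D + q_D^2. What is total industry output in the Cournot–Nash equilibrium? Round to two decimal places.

Helios's profit: π_H = (409 - 2Q)q_H - (72q_H + 2q_H²). Setting ∂π_H/∂q_H = 0: 337 - 8q_H - 2(q_D) = 0.
Drake's profit: π_D = (409 - 2Q)q_D - (107q_D + q_D²). Setting ∂π_D/∂q_D = 0: 302 - 6q_D - 2(q_H) = 0.
Rearranging gives the reaction functions q_H = (337 - 2q_D)/8 and q_D = (302 - 2q_H)/6.
Substituting one into the other gives q_H = 709/22 and q_D = 871/22.
Total output Q = 709/22 + 871/22 = 790/11.

71.82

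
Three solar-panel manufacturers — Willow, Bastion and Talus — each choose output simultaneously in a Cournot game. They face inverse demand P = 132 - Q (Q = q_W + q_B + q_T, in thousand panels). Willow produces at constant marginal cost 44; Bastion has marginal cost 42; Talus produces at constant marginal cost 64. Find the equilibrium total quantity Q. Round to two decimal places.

Willow's profit: π_W = (132 - Q)q_W - (44q_W). Setting ∂π_W/∂q_W = 0: 88 - 2q_W - (q_B + q_T) = 0.
Bastion's profit: π_B = (132 - Q)q_B - (42q_B). Setting ∂π_B/∂q_B = 0: 90 - 2q_B - (q_W + q_T) = 0.
Talus's profit: π_T = (132 - Q)q_T - (64q_T). Setting ∂π_T/∂q_T = 0: 68 - 2q_T - (q_W + q_B) = 0.
Summing all 3 equations gives 246 − 4Q = 0, hence Q = 123/2.
Back-substituting: q_W = (88 − 123/2) = 53/2, q_B = (90 − 123/2) = 57/2, q_T = (68 − 123/2) = 13/2.
Total output Q = 53/2 + 57/2 + 13/2 = 123/2.

61.50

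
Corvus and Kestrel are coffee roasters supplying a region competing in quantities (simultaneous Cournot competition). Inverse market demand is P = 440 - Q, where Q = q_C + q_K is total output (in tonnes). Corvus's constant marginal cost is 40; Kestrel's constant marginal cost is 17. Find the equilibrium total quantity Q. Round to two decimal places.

Corvus's profit: π_C = (440 - Q)q_C - (40q_C). Setting ∂π_C/∂q_C = 0: 400 - 2q_C - (q_K) = 0.
Kestrel's first-order condition: 423 - 2q_K - (q_C) = 0.
Best responses: q_C = (400 - q_K)/2, q_K = (423 - q_C)/2.
Substituting one into the other gives q_C = 377/3 and q_K = 446/3.
Total output Q = 377/3 + 446/3 = 823/3.

274.33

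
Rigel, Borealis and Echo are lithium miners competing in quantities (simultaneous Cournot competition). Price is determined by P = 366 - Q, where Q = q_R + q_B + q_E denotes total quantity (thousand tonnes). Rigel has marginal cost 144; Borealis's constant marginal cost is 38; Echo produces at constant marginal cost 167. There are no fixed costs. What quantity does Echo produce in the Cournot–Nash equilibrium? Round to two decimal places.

Rigel's profit: π_R = (366 - Q)q_R - (144q_R). Setting ∂π_R/∂q_R = 0: 222 - 2q_R - (q_B + q_E) = 0.
Borealis's profit: π_B = (366 - Q)q_B - (38q_B). Setting ∂π_B/∂q_B = 0: 328 - 2q_B - (q_R + q_E) = 0.
Echo's first-order condition: 199 - 2q_E - (q_R + q_B) = 0.
Summing all 3 equations gives 749 − 4Q = 0, hence Q = 749/4.
Back-substituting: q_R = (222 − 749/4) = 139/4, q_B = (328 − 749/4) = 563/4, q_E = (199 − 749/4) = 47/4.

11.75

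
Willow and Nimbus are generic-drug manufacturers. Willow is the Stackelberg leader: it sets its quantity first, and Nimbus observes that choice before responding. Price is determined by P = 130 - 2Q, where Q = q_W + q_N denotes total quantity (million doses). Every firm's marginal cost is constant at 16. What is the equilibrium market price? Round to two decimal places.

44.50

Solve by backward induction. Given q_W, the follower Nimbus maximises π_N = (130 - 2q_W - 2q_N)q_N - 16q_N.
Setting the follower's marginal profit to zero, 114 - 2q_W - 4q_N = 0, i.e. q_N = (114 - 2q_W)/4.
The leader anticipates this reaction. Substituting into P = 130 - 2Q gives P = 73 - q_W, so π_W = (73 - q_W)q_W - 16q_W.
Leader FOC: 57 - 2q_W = 0, so q_W = 57/2.
Then q_N = (114 - 2·(57/2))/4 = 57/4.
Total output Q = 171/4, so price P = 130 - 2·(171/4) = 89/2.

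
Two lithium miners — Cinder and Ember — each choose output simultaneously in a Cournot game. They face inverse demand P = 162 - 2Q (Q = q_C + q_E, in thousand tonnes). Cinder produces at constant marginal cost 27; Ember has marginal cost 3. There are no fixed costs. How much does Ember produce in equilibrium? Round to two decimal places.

30.50

Cinder's profit: π_C = (162 - 2Q)q_C - (27q_C). Setting ∂π_C/∂q_C = 0: 135 - 4q_C - 2(q_E) = 0.
Ember's profit: π_E = (162 - 2Q)q_E - (3q_E). Setting ∂π_E/∂q_E = 0: 159 - 4q_E - 2(q_C) = 0.
Best responses: q_C = (135 - 2q_E)/4, q_E = (159 - 2q_C)/4.
Solving the pair: q_C = 37/2, q_E = 61/2.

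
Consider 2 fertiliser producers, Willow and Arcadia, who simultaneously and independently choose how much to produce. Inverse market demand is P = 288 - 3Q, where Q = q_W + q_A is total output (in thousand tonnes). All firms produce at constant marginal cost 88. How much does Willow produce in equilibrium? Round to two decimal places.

22.22

Each firm earns π_i = (288 - 3Q)q_i - 88q_i.
Setting ∂π_i/∂q_i = 0 with rivals' quantities fixed: 200 - 6q_i - 3q_j = 0.
By symmetry each firm produces the same amount; substituting q_j = q_i yields q_i = 200/9.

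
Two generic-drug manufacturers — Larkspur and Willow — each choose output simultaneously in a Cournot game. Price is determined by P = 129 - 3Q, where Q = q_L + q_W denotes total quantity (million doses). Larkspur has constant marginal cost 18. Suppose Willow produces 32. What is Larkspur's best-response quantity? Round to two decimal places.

With the rival's output fixed at 32, Larkspur's profit is π_L = (129 - 3·32 - 3q_L)q_L - (18q_L) = (33 - 3q_L)q_L - (18q_L).
∂π_L/∂q_L = 15 - 6q_L = 0, so q_L = 5/2.

2.50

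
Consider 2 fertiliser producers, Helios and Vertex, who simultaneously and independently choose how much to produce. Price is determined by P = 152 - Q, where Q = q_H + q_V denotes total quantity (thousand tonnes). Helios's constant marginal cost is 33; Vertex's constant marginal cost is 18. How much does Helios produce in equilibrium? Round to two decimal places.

Helios's profit: π_H = (152 - Q)q_H - (33q_H). Setting ∂π_H/∂q_H = 0: 119 - 2q_H - (q_V) = 0.
Vertex's profit: π_V = (152 - Q)q_V - (18q_V). Setting ∂π_V/∂q_V = 0: 134 - 2q_V - (q_H) = 0.
So q_H = (119 - q_V)/2 and q_V = (134 - q_H)/2.
Substituting one into the other gives q_H = 104/3 and q_V = 149/3.

34.67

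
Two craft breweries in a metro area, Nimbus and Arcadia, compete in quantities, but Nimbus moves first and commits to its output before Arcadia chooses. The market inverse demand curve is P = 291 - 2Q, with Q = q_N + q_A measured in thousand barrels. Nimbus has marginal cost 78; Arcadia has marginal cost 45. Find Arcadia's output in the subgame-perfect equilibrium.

39

Solve by backward induction. Given q_N, the follower Arcadia maximises π_A = (291 - 2q_N - 2q_A)q_A - 45q_A.
∂π_A/∂q_A = 246 - 2q_N - 4q_A = 0 gives the reaction function q_A = (246 - 2q_N)/4.
Nimbus substitutes q_A(q_N) into its own profit: π_N = q_N(291 - 2q_N - (246 - 2q_N)/2) - 78q_N = (168 - q_N)q_N - 78q_N.
The leader's first-order condition 90 - 2q_N = 0 yields q_N = 45.
Then q_A = (246 - 2·45)/4 = 39.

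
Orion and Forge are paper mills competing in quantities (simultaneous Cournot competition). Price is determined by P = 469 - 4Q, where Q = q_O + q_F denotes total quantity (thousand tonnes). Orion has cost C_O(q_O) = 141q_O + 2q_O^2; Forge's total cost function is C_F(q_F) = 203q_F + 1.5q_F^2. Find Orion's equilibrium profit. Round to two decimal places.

Orion's profit: π_O = (469 - 4Q)q_O - (141q_O + 2q_O²). Setting ∂π_O/∂q_O = 0: 328 - 12q_O - 4(q_F) = 0.
Forge's first-order condition: 266 - 11q_F - 4(q_O) = 0.
Rearranging gives the reaction functions q_O = (328 - 4q_F)/12 and q_F = (266 - 4q_O)/11.
Substituting one into the other gives q_O = 636/29 and q_F = 470/29.
Price P = 469 - 4·(1106/29) = 316.4483.
Orion's profit: 316.4483·(636/29) - 141·(636/29) - 2(636/29)² = 2885.8216.

2885.82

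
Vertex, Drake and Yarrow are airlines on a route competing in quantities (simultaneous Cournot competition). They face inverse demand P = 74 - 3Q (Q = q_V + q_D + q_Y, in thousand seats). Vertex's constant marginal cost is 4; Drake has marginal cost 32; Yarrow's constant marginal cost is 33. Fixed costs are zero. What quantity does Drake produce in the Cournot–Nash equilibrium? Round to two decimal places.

1.25

Vertex's profit: π_V = (74 - 3Q)q_V - (4q_V). Setting ∂π_V/∂q_V = 0: 70 - 6q_V - 3(q_D + q_Y) = 0.
Drake's profit: π_D = (74 - 3Q)q_D - (32q_D). Setting ∂π_D/∂q_D = 0: 42 - 6q_D - 3(q_V + q_Y) = 0.
Yarrow's profit: π_Y = (74 - 3Q)q_Y - (33q_Y). Setting ∂π_Y/∂q_Y = 0: 41 - 6q_Y - 3(q_V + q_D) = 0.
Summing all 3 equations gives 153 − 12Q = 0, hence Q = 51/4.
Back-substituting: q_V = (70 − 153/4)/3 = 127/12, q_D = (42 − 153/4)/3 = 5/4, q_Y = (41 − 153/4)/3 = 11/12.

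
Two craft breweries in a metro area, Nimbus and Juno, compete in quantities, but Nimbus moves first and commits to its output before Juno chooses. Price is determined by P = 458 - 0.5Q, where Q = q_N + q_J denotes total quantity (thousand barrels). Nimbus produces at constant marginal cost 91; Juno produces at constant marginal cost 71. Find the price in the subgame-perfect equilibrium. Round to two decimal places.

Solve by backward induction. Given q_N, the follower Juno maximises π_J = (458 - (1/2)q_N - (1/2)q_J)q_J - 71q_J.
Setting the follower's marginal profit to zero, 387 - (1/2)q_N - q_J = 0, i.e. q_J = (387 - (1/2)q_N).
Nimbus substitutes q_J(q_N) into its own profit: π_N = q_N(458 - (1/2)q_N - (387 - (1/2)q_N)/2) - 91q_N = (529/2 - (1/4)q_N)q_N - 91q_N.
Maximising: ∂π_N/∂q_N = 347/2 - (1/2)q_N = 0, giving q_N = 347.
Then q_J = (387 - (1/2)·347) = 427/2.
Total output Q = 1121/2, so price P = 458 - (1/2)·(1121/2) = 711/4.

177.75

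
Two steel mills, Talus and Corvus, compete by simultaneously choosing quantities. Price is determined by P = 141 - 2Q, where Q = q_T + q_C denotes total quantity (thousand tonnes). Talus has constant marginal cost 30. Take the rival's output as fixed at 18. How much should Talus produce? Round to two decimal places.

With the rival's output fixed at 18, Talus's profit is π_T = (141 - 2·18 - 2q_T)q_T - (30q_T) = (105 - 2q_T)q_T - (30q_T).
∂π_T/∂q_T = 75 - 4q_T = 0, so q_T = 75/4.

18.75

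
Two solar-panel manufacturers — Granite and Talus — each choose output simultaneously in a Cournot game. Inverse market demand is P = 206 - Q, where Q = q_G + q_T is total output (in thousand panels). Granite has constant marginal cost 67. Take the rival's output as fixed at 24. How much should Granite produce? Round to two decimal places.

57.50

With the rival's output fixed at 24, Granite's profit is π_G = (206 - 24 - q_G)q_G - (67q_G) = (182 - q_G)q_G - (67q_G).
∂π_G/∂q_G = 115 - 2q_G = 0, so q_G = 115/2.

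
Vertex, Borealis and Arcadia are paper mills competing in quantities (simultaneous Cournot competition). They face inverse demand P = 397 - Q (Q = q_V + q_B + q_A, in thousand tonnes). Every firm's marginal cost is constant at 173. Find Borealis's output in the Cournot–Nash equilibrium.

56

A representative firm's profit is π_i = q_i(397 - Q) - 173q_i.
Setting ∂π_i/∂q_i = 0 with rivals' quantities fixed: 224 - 2q_i - Σ_{j≠i} q_j = 0.
With identical firms every q_j equals q_i, so Σ_{j≠i} q_j = 2q_i and 224 = 4q_i, giving q_i = 56.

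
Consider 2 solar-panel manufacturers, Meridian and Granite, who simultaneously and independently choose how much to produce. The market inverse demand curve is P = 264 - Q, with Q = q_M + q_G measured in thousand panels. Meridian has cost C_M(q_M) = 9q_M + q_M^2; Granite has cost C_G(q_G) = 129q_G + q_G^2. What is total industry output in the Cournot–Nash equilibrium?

Meridian's profit: π_M = (264 - Q)q_M - (9q_M + q_M²). Setting ∂π_M/∂q_M = 0: 255 - 4q_M - (q_G) = 0.
Granite's first-order condition: 135 - 4q_G - (q_M) = 0.
Rearranging gives the reaction functions q_M = (255 - q_G)/4 and q_G = (135 - q_M)/4.
Solving the pair: q_M = 59, q_G = 19.
Total output Q = 59 + 19 = 78.

78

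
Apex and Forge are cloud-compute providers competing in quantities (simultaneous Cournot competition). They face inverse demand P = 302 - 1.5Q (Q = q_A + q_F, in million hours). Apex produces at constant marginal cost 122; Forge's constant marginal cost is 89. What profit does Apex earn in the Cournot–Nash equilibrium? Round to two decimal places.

1600.67

Apex's profit: π_A = (302 - 1.5Q)q_A - (122q_A). Setting ∂π_A/∂q_A = 0: 180 - 3q_A - (3/2)(q_F) = 0.
Forge's first-order condition: 213 - 3q_F - (3/2)(q_A) = 0.
Rearranging gives the reaction functions q_A = (180 - (3/2)q_F)/3 and q_F = (213 - (3/2)q_A)/3.
Solving the pair: q_A = 98/3, q_F = 164/3.
Price P = 302 - (3/2)·(262/3) = 171.
Apex's profit: (171 - 122)·(98/3) = 1600.6667.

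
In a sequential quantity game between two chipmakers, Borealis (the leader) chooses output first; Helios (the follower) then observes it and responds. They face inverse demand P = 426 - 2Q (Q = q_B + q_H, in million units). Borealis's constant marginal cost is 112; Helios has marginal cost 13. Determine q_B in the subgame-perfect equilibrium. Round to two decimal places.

The follower Helios best-responds to any q_B: π_H = (426 - 2Q)q_H - 13q_H.
∂π_H/∂q_H = 413 - 2q_B - 4q_H = 0 gives the reaction function q_H = (413 - 2q_B)/4.
Borealis substitutes q_H(q_B) into its own profit: π_B = q_B(426 - 2q_B - (413 - 2q_B)/2) - 112q_B = (439/2 - q_B)q_B - 112q_B.
Leader FOC: 215/2 - 2q_B = 0, so q_B = 215/4.
Then q_H = (413 - 2·(215/4))/4 = 611/8.

53.75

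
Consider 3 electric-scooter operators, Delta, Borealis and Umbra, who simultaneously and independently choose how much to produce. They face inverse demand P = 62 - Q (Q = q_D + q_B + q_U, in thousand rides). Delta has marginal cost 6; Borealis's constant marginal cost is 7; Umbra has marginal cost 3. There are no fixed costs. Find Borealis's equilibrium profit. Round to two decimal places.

156.25

Delta's profit: π_D = (62 - Q)q_D - (6q_D). Setting ∂π_D/∂q_D = 0: 56 - 2q_D - (q_B + q_U) = 0.
Borealis's first-order condition: 55 - 2q_B - (q_D + q_U) = 0.
Umbra's profit: π_U = (62 - Q)q_U - (3q_U). Setting ∂π_U/∂q_U = 0: 59 - 2q_U - (q_D + q_B) = 0.
Adding the 3 conditions: 170 − 2Q − 2Q = 0, i.e. Q = 85/2.
Back-substituting: q_D = (56 − 85/2) = 27/2, q_B = (55 − 85/2) = 25/2, q_U = (59 − 85/2) = 33/2.
Price P = 62 - 85/2 = 39/2.
Borealis's profit: (39/2 - 7)·(25/2) = 625/4.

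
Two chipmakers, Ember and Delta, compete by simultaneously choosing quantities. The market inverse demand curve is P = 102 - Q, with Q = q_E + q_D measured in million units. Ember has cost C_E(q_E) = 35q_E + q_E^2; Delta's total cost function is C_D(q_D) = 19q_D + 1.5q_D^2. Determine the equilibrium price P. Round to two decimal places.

74.79

Ember's profit: π_E = (102 - Q)q_E - (35q_E + q_E²). Setting ∂π_E/∂q_E = 0: 67 - 4q_E - (q_D) = 0.
Delta's profit: π_D = (102 - Q)q_D - (19q_D + (3/2)q_D²). Setting ∂π_D/∂q_D = 0: 83 - 5q_D - (q_E) = 0.
So q_E = (67 - q_D)/4 and q_D = (83 - q_E)/5.
Substituting one into the other gives q_E = 252/19 and q_D = 265/19.
Total output Q = 517/19, so price P = 102 - 517/19 = 1421/19.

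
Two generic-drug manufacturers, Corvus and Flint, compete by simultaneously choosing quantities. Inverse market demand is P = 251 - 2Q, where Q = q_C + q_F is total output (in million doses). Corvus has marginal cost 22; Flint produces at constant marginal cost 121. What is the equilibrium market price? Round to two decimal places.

Corvus's profit: π_C = (251 - 2Q)q_C - (22q_C). Setting ∂π_C/∂q_C = 0: 229 - 4q_C - 2(q_F) = 0.
Flint's first-order condition: 130 - 4q_F - 2(q_C) = 0.
Best responses: q_C = (229 - 2q_F)/4, q_F = (130 - 2q_C)/4.
Solving the pair: q_C = 164/3, q_F = 31/6.
Total output Q = 359/6, so price P = 251 - 2·(359/6) = 394/3.

131.33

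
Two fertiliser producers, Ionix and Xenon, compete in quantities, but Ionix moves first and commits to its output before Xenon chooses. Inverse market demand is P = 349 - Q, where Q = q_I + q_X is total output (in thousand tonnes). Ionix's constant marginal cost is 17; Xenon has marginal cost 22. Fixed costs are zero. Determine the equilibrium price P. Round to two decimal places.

Solve by backward induction. Given q_I, the follower Xenon maximises π_X = (349 - q_I - q_X)q_X - 22q_X.
∂π_X/∂q_X = 327 - q_I - 2q_X = 0 gives the reaction function q_X = (327 - q_I)/2.
The leader anticipates this reaction. Substituting into P = 349 - Q gives P = 371/2 - (1/2)q_I, so π_I = (371/2 - (1/2)q_I)q_I - 17q_I.
Maximising: ∂π_I/∂q_I = 337/2 - q_I = 0, giving q_I = 337/2.
Then q_X = (327 - 337/2)/2 = 317/4.
Total output Q = 991/4, so price P = 349 - 991/4 = 405/4.

101.25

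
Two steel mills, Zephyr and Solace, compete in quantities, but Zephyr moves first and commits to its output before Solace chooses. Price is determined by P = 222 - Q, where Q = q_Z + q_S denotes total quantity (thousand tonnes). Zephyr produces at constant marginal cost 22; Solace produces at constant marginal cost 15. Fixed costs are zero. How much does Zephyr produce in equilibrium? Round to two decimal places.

96.50

The follower Solace best-responds to any q_Z: π_S = (222 - Q)q_S - 15q_S.
∂π_S/∂q_S = 207 - q_Z - 2q_S = 0 gives the reaction function q_S = (207 - q_Z)/2.
The leader anticipates this reaction. Substituting into P = 222 - Q gives P = 237/2 - (1/2)q_Z, so π_Z = (237/2 - (1/2)q_Z)q_Z - 22q_Z.
Maximising: ∂π_Z/∂q_Z = 193/2 - q_Z = 0, giving q_Z = 193/2.
Then q_S = (207 - 193/2)/2 = 221/4.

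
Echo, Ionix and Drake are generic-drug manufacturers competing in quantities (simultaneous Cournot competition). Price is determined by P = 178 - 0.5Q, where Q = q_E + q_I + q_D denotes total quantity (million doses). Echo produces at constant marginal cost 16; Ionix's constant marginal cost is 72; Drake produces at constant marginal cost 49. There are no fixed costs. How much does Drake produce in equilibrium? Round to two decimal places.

Echo's profit: π_E = (178 - 0.5Q)q_E - (16q_E). Setting ∂π_E/∂q_E = 0: 162 - q_E - (1/2)(q_I + q_D) = 0.
Ionix's profit: π_I = (178 - 0.5Q)q_I - (72q_I). Setting ∂π_I/∂q_I = 0: 106 - q_I - (1/2)(q_E + q_D) = 0.
Drake's first-order condition: 129 - q_D - (1/2)(q_E + q_I) = 0.
Summing all 3 equations gives 397 − 2Q = 0, hence Q = 397/2.
Back-substituting: q_E = (162 − 397/4)/(1/2) = 251/2, q_I = (106 − 397/4)/(1/2) = 27/2, q_D = (129 − 397/4)/(1/2) = 119/2.

59.50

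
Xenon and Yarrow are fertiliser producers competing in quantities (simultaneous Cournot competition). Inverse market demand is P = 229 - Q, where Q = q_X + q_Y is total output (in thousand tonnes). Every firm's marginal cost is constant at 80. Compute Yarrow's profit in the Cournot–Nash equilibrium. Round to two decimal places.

Each firm earns π_i = (229 - Q)q_i - 80q_i.
First-order condition (treating rivals' output as given): 149 - 2q_i - q_j = 0.
By symmetry each firm produces the same amount; substituting q_j = q_i yields q_i = 149/3.
Price P = 229 - 298/3 = 389/3.
Yarrow's profit: (389/3 - 80)·(149/3) = 2466.7778.

2466.78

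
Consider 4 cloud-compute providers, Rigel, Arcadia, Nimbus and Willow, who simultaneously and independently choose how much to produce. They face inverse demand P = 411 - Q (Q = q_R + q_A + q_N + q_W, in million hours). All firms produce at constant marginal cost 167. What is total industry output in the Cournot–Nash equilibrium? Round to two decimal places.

A representative firm's profit is π_i = q_i(411 - Q) - 167q_i.
Setting ∂π_i/∂q_i = 0 with rivals' quantities fixed: 244 - 2q_i - Σ_{j≠i} q_j = 0.
By symmetry each firm produces the same amount; substituting Σ_{j≠i} q_j = 3q_i yields q_i = 244/5.
Total output Q = 244/5 + 244/5 + 244/5 + 244/5 = 976/5.

195.20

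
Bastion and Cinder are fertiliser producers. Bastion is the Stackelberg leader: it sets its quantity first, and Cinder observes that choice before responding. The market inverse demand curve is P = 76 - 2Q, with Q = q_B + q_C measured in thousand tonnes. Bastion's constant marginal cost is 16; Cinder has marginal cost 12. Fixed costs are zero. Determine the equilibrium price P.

Solve by backward induction. Given q_B, the follower Cinder maximises π_C = (76 - 2q_B - 2q_C)q_C - 12q_C.
Follower FOC: 64 - 2q_B - 4q_C = 0, so q_C(q_B) = (64 - 2q_B)/4.
The leader anticipates this reaction. Substituting into P = 76 - 2Q gives P = 44 - q_B, so π_B = (44 - q_B)q_B - 16q_B.
The leader's first-order condition 28 - 2q_B = 0 yields q_B = 14.
Then q_C = (64 - 2·14)/4 = 9.
Total output Q = 23, so price P = 76 - 2·23 = 30.

30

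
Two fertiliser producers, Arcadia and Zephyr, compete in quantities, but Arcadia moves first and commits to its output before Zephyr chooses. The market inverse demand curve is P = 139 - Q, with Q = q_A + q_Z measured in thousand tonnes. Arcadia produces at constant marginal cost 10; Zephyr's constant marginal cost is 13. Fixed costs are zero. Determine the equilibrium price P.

43

The follower Zephyr best-responds to any q_A: π_Z = (139 - Q)q_Z - 13q_Z.
Setting the follower's marginal profit to zero, 126 - q_A - 2q_Z = 0, i.e. q_Z = (126 - q_A)/2.
The leader anticipates this reaction. Substituting into P = 139 - Q gives P = 76 - (1/2)q_A, so π_A = (76 - (1/2)q_A)q_A - 10q_A.
Maximising: ∂π_A/∂q_A = 66 - q_A = 0, giving q_A = 66.
Then q_Z = (126 - 66)/2 = 30.
Total output Q = 96, so price P = 139 - 96 = 43.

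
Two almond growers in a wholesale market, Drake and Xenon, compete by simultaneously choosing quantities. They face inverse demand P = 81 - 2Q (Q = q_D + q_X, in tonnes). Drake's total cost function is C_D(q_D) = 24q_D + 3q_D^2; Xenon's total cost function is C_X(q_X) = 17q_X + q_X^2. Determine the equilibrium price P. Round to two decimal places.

Drake's profit: π_D = (81 - 2Q)q_D - (24q_D + 3q_D²). Setting ∂π_D/∂q_D = 0: 57 - 10q_D - 2(q_X) = 0.
Xenon's profit: π_X = (81 - 2Q)q_X - (17q_X + q_X²). Setting ∂π_X/∂q_X = 0: 64 - 6q_X - 2(q_D) = 0.
So q_D = (57 - 2q_X)/10 and q_X = (64 - 2q_D)/6.
Solving the pair: q_D = 107/28, q_X = 263/28.
Total output Q = 185/14, so price P = 81 - 2·(185/14) = 382/7.

54.57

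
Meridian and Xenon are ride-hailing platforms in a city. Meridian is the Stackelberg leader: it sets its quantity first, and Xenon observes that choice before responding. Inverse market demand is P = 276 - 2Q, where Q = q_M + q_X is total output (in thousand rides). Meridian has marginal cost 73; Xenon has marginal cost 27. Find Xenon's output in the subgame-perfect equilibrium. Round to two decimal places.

The follower Xenon best-responds to any q_M: π_X = (276 - 2Q)q_X - 27q_X.
Follower FOC: 249 - 2q_M - 4q_X = 0, so q_X(q_M) = (249 - 2q_M)/4.
Meridian substitutes q_X(q_M) into its own profit: π_M = q_M(276 - 2q_M - (249 - 2q_M)/2) - 73q_M = (303/2 - q_M)q_M - 73q_M.
The leader's first-order condition 157/2 - 2q_M = 0 yields q_M = 157/4.
Then q_X = (249 - 2·(157/4))/4 = 341/8.

42.63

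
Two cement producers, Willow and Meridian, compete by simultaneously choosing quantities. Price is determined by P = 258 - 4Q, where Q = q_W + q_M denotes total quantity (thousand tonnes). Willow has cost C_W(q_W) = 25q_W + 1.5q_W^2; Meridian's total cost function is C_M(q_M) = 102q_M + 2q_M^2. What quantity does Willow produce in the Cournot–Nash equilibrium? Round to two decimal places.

18.72

Willow's profit: π_W = (258 - 4Q)q_W - (25q_W + (3/2)q_W²). Setting ∂π_W/∂q_W = 0: 233 - 11q_W - 4(q_M) = 0.
Meridian's profit: π_M = (258 - 4Q)q_M - (102q_M + 2q_M²). Setting ∂π_M/∂q_M = 0: 156 - 12q_M - 4(q_W) = 0.
Best responses: q_W = (233 - 4q_M)/11, q_M = (156 - 4q_W)/12.
Substituting one into the other gives q_W = 543/29 and q_M = 196/29.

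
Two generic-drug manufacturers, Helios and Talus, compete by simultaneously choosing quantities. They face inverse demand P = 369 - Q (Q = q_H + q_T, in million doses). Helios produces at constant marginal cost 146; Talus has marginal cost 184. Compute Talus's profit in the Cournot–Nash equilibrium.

2401

Helios's profit: π_H = (369 - Q)q_H - (146q_H). Setting ∂π_H/∂q_H = 0: 223 - 2q_H - (q_T) = 0.
Talus's first-order condition: 185 - 2q_T - (q_H) = 0.
Best responses: q_H = (223 - q_T)/2, q_T = (185 - q_H)/2.
Solving the pair: q_H = 87, q_T = 49.
Price P = 369 - 136 = 233.
Talus's profit: (233 - 184)·49 = 2401.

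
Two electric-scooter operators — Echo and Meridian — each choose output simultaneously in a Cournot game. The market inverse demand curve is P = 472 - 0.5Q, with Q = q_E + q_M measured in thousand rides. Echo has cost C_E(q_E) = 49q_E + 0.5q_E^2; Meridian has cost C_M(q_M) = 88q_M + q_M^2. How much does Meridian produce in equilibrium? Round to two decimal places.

96.78

Echo's profit: π_E = (472 - 0.5Q)q_E - (49q_E + (1/2)q_E²). Setting ∂π_E/∂q_E = 0: 423 - 2q_E - (1/2)(q_M) = 0.
Meridian's first-order condition: 384 - 3q_M - (1/2)(q_E) = 0.
Best responses: q_E = (423 - (1/2)q_M)/2, q_M = (384 - (1/2)q_E)/3.
Solving the pair: q_E = 187.3043, q_M = 96.7826.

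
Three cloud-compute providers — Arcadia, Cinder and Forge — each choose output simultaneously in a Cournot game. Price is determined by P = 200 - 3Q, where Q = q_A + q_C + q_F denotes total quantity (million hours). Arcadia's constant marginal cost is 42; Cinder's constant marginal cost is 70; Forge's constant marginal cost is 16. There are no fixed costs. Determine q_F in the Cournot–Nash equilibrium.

Arcadia's profit: π_A = (200 - 3Q)q_A - (42q_A). Setting ∂π_A/∂q_A = 0: 158 - 6q_A - 3(q_C + q_F) = 0.
Cinder's first-order condition: 130 - 6q_C - 3(q_A + q_F) = 0.
Forge's first-order condition: 184 - 6q_F - 3(q_A + q_C) = 0.
Adding the 3 first-order conditions: 472 − 12Q = 0, so Q = 118/3.
Back-substituting: q_A = (158 − 118)/3 = 40/3, q_C = (130 − 118)/3 = 4, q_F = (184 − 118)/3 = 22.

22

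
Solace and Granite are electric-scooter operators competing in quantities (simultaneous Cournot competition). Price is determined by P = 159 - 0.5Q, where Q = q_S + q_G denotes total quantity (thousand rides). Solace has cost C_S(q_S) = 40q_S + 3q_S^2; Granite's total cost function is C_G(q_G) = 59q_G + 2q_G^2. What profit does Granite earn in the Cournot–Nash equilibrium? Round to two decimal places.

Solace's profit: π_S = (159 - 0.5Q)q_S - (40q_S + 3q_S²). Setting ∂π_S/∂q_S = 0: 119 - 7q_S - (1/2)(q_G) = 0.
Granite's profit: π_G = (159 - 0.5Q)q_G - (59q_G + 2q_G²). Setting ∂π_G/∂q_G = 0: 100 - 5q_G - (1/2)(q_S) = 0.
So q_S = (119 - (1/2)q_G)/7 and q_G = (100 - (1/2)q_S)/5.
Solving the pair: q_S = 15.6835, q_G = 18.4317.
Price P = 159 - (1/2)·34.1151 = 141.9424.
Granite's profit: 141.9424·18.4317 - 59·18.4317 - 2·18.4317² = 849.3147.

849.31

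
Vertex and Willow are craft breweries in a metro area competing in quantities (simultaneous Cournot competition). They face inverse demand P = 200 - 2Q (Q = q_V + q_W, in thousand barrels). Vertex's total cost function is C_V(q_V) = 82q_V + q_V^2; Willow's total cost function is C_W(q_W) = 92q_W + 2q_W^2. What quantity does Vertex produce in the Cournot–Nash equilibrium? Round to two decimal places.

Vertex's profit: π_V = (200 - 2Q)q_V - (82q_V + q_V²). Setting ∂π_V/∂q_V = 0: 118 - 6q_V - 2(q_W) = 0.
Willow's profit: π_W = (200 - 2Q)q_W - (92q_W + 2q_W²). Setting ∂π_W/∂q_W = 0: 108 - 8q_W - 2(q_V) = 0.
Rearranging gives the reaction functions q_V = (118 - 2q_W)/6 and q_W = (108 - 2q_V)/8.
Substituting one into the other gives q_V = 182/11 and q_W = 103/11.

16.55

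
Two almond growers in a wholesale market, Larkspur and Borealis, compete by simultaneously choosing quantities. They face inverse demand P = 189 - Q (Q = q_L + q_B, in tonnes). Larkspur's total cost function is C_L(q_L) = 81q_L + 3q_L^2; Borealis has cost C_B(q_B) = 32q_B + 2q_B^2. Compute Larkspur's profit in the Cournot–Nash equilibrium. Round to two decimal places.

436.54

Larkspur's profit: π_L = (189 - Q)q_L - (81q_L + 3q_L²). Setting ∂π_L/∂q_L = 0: 108 - 8q_L - (q_B) = 0.
Borealis's profit: π_B = (189 - Q)q_B - (32q_B + 2q_B²). Setting ∂π_B/∂q_B = 0: 157 - 6q_B - (q_L) = 0.
Best responses: q_L = (108 - q_B)/8, q_B = (157 - q_L)/6.
Solving the pair: q_L = 491/47, q_B = 1148/47.
Price P = 189 - 1639/47 = 154.1277.
Larkspur's profit: 154.1277·(491/47) - 81·(491/47) - 3(491/47)² = 436.5432.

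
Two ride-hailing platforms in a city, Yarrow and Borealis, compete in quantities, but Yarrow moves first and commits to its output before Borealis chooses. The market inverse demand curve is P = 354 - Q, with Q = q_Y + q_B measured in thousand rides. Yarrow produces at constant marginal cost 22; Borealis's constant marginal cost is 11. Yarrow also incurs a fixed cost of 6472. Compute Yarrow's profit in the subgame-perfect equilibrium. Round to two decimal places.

Solve by backward induction. Given q_Y, the follower Borealis maximises π_B = (354 - q_Y - q_B)q_B - 11q_B.
Follower FOC: 343 - q_Y - 2q_B = 0, so q_B(q_Y) = (343 - q_Y)/2.
The leader anticipates this reaction. Substituting into P = 354 - Q gives P = 365/2 - (1/2)q_Y, so π_Y = (365/2 - (1/2)q_Y)q_Y - 22q_Y.
The leader's first-order condition 321/2 - q_Y = 0 yields q_Y = 321/2.
Then q_B = (343 - 321/2)/2 = 365/4.
Price P = 354 - 1007/4 = 409/4.
Yarrow's profit: (409/4 - 22)·(321/2) - 6472 = 6408.1250.

6408.13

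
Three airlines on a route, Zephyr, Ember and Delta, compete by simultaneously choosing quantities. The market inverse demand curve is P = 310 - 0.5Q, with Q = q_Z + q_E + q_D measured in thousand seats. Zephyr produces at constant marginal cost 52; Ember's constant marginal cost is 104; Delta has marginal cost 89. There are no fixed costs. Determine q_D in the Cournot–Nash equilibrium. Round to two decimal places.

99.50

Zephyr's profit: π_Z = (310 - 0.5Q)q_Z - (52q_Z). Setting ∂π_Z/∂q_Z = 0: 258 - q_Z - (1/2)(q_E + q_D) = 0.
Ember's profit: π_E = (310 - 0.5Q)q_E - (104q_E). Setting ∂π_E/∂q_E = 0: 206 - q_E - (1/2)(q_Z + q_D) = 0.
Delta's profit: π_D = (310 - 0.5Q)q_D - (89q_D). Setting ∂π_D/∂q_D = 0: 221 - q_D - (1/2)(q_Z + q_E) = 0.
Adding the 3 conditions: 685 − Q − Q = 0, i.e. Q = 685/2.
Back-substituting: q_Z = (258 − 685/4)/(1/2) = 347/2, q_E = (206 − 685/4)/(1/2) = 139/2, q_D = (221 − 685/4)/(1/2) = 199/2.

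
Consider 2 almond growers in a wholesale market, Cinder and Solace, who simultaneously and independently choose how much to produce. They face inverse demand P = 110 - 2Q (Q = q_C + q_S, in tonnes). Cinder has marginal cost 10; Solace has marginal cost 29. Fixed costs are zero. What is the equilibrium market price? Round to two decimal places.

Cinder's profit: π_C = (110 - 2Q)q_C - (10q_C). Setting ∂π_C/∂q_C = 0: 100 - 4q_C - 2(q_S) = 0.
Solace's first-order condition: 81 - 4q_S - 2(q_C) = 0.
Rearranging gives the reaction functions q_C = (100 - 2q_S)/4 and q_S = (81 - 2q_C)/4.
Substituting one into the other gives q_C = 119/6 and q_S = 31/3.
Total output Q = 181/6, so price P = 110 - 2·(181/6) = 149/3.

49.67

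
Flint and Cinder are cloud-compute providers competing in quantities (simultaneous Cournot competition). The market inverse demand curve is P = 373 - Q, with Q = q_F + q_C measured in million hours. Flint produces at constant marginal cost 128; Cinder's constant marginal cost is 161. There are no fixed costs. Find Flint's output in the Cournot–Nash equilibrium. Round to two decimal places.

Flint's profit: π_F = (373 - Q)q_F - (128q_F). Setting ∂π_F/∂q_F = 0: 245 - 2q_F - (q_C) = 0.
Cinder's first-order condition: 212 - 2q_C - (q_F) = 0.
Best responses: q_F = (245 - q_C)/2, q_C = (212 - q_F)/2.
Substituting one into the other gives q_F = 278/3 and q_C = 179/3.

92.67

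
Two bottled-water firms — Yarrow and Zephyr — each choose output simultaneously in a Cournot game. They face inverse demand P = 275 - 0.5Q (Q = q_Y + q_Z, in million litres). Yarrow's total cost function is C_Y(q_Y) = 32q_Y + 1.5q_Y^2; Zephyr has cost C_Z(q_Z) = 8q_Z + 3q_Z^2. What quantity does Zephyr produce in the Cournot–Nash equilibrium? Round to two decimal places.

34.11

Yarrow's profit: π_Y = (275 - 0.5Q)q_Y - (32q_Y + (3/2)q_Y²). Setting ∂π_Y/∂q_Y = 0: 243 - 4q_Y - (1/2)(q_Z) = 0.
Zephyr's first-order condition: 267 - 7q_Z - (1/2)(q_Y) = 0.
Rearranging gives the reaction functions q_Y = (243 - (1/2)q_Z)/4 and q_Z = (267 - (1/2)q_Y)/7.
Substituting one into the other gives q_Y = 56.4865 and q_Z = 1262/37.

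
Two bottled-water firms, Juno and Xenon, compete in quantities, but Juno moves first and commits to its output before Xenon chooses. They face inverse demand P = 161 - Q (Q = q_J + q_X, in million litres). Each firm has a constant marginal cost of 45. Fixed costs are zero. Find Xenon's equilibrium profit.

Solve by backward induction. Given q_J, the follower Xenon maximises π_X = (161 - q_J - q_X)q_X - 45q_X.
Setting the follower's marginal profit to zero, 116 - q_J - 2q_X = 0, i.e. q_X = (116 - q_J)/2.
The leader anticipates this reaction. Substituting into P = 161 - Q gives P = 103 - (1/2)q_J, so π_J = (103 - (1/2)q_J)q_J - 45q_J.
Leader FOC: 58 - q_J = 0, so q_J = 58.
Then q_X = (116 - 58)/2 = 29.
Price P = 161 - 87 = 74.
Xenon's profit: (74 - 45)·29 = 841.

841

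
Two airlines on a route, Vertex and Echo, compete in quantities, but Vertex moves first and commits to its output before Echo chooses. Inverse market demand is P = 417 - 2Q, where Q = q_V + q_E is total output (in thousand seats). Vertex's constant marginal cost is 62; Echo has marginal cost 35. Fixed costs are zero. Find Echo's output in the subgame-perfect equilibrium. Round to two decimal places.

54.50

The follower Echo best-responds to any q_V: π_E = (417 - 2Q)q_E - 35q_E.
∂π_E/∂q_E = 382 - 2q_V - 4q_E = 0 gives the reaction function q_E = (382 - 2q_V)/4.
The leader anticipates this reaction. Substituting into P = 417 - 2Q gives P = 226 - q_V, so π_V = (226 - q_V)q_V - 62q_V.
Maximising: ∂π_V/∂q_V = 164 - 2q_V = 0, giving q_V = 82.
Then q_E = (382 - 2·82)/4 = 109/2.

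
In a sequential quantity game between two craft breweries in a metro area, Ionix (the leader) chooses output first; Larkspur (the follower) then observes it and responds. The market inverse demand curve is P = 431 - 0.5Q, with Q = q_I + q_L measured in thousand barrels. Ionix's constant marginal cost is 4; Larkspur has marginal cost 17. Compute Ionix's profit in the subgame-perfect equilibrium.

Solve by backward induction. Given q_I, the follower Larkspur maximises π_L = (431 - (1/2)q_I - (1/2)q_L)q_L - 17q_L.
∂π_L/∂q_L = 414 - (1/2)q_I - q_L = 0 gives the reaction function q_L = (414 - (1/2)q_I).
The leader anticipates this reaction. Substituting into P = 431 - 0.5Q gives P = 224 - (1/4)q_I, so π_I = (224 - (1/4)q_I)q_I - 4q_I.
Leader FOC: 220 - (1/2)q_I = 0, so q_I = 440.
Then q_L = (414 - (1/2)·440) = 194.
Price P = 431 - (1/2)·634 = 114.
Ionix's profit: (114 - 4)·440 = 48400.

48400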